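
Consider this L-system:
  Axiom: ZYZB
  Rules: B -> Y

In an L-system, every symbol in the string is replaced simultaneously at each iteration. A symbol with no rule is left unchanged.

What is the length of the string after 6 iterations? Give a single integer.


Answer: 4

Derivation:
Step 0: length = 4
Step 1: length = 4
Step 2: length = 4
Step 3: length = 4
Step 4: length = 4
Step 5: length = 4
Step 6: length = 4


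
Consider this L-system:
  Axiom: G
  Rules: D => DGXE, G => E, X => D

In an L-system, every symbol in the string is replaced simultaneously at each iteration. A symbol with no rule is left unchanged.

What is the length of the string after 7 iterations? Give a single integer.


Step 0: length = 1
Step 1: length = 1
Step 2: length = 1
Step 3: length = 1
Step 4: length = 1
Step 5: length = 1
Step 6: length = 1
Step 7: length = 1

Answer: 1


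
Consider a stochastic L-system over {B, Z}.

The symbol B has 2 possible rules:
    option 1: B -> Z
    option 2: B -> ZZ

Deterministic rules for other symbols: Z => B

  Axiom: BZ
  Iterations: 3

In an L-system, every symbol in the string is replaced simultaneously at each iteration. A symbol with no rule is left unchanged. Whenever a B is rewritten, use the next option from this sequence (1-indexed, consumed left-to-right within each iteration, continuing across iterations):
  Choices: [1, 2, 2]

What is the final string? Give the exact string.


Answer: ZZBB

Derivation:
Step 0: BZ
Step 1: ZB  (used choices [1])
Step 2: BZZ  (used choices [2])
Step 3: ZZBB  (used choices [2])


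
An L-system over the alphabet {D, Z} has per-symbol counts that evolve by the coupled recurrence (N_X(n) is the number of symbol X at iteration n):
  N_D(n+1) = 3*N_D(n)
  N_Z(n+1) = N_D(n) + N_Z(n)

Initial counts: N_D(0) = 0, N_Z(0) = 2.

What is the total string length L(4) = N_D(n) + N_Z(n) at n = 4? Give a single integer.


Answer: 2

Derivation:
Step 0: N_D=0, N_Z=2, L=2
Step 1: N_D=0, N_Z=2, L=2
Step 2: N_D=0, N_Z=2, L=2
Step 3: N_D=0, N_Z=2, L=2
Step 4: N_D=0, N_Z=2, L=2


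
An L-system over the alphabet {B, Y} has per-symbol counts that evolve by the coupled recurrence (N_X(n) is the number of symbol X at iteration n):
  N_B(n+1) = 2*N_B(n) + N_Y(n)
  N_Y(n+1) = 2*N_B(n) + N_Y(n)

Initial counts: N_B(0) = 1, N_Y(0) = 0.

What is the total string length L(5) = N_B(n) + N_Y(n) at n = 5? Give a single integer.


Step 0: N_B=1, N_Y=0, L=1
Step 1: N_B=2, N_Y=2, L=4
Step 2: N_B=6, N_Y=6, L=12
Step 3: N_B=18, N_Y=18, L=36
Step 4: N_B=54, N_Y=54, L=108
Step 5: N_B=162, N_Y=162, L=324

Answer: 324


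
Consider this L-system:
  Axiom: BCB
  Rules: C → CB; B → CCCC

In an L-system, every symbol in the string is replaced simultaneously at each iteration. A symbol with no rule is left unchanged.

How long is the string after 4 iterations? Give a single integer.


Answer: 150

Derivation:
Step 0: length = 3
Step 1: length = 10
Step 2: length = 22
Step 3: length = 62
Step 4: length = 150


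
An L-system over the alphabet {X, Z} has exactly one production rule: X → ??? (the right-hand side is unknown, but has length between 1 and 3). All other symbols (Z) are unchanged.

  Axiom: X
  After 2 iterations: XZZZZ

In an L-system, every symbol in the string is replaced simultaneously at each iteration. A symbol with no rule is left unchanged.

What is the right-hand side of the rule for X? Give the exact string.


Answer: XZZ

Derivation:
Trying X → XZZ:
  Step 0: X
  Step 1: XZZ
  Step 2: XZZZZ
Matches the given result.


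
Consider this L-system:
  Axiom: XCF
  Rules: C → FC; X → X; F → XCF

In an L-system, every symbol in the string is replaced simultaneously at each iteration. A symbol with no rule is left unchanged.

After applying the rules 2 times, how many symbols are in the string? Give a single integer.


Answer: 12

Derivation:
Step 0: length = 3
Step 1: length = 6
Step 2: length = 12


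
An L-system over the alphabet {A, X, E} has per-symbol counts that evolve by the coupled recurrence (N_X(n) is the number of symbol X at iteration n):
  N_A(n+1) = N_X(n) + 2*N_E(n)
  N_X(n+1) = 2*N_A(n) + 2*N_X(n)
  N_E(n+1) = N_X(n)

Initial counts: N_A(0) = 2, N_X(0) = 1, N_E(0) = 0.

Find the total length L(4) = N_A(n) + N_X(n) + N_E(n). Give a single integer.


Step 0: N_A=2, N_X=1, N_E=0, L=3
Step 1: N_A=1, N_X=6, N_E=1, L=8
Step 2: N_A=8, N_X=14, N_E=6, L=28
Step 3: N_A=26, N_X=44, N_E=14, L=84
Step 4: N_A=72, N_X=140, N_E=44, L=256

Answer: 256


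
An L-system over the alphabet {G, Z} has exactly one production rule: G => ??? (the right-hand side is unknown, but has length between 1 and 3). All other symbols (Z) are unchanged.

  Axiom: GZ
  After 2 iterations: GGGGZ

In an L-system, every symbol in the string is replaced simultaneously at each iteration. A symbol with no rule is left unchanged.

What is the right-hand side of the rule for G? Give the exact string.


Trying G => GG:
  Step 0: GZ
  Step 1: GGZ
  Step 2: GGGGZ
Matches the given result.

Answer: GG


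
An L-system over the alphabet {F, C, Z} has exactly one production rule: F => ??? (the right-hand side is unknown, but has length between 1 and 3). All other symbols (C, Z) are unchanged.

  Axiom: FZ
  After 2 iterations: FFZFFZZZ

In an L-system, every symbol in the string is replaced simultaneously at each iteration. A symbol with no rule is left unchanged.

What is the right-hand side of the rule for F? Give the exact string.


Trying F => FFZ:
  Step 0: FZ
  Step 1: FFZZ
  Step 2: FFZFFZZZ
Matches the given result.

Answer: FFZ


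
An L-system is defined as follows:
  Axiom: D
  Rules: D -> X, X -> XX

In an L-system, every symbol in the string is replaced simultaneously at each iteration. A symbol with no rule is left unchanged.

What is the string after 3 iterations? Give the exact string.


Step 0: D
Step 1: X
Step 2: XX
Step 3: XXXX

Answer: XXXX


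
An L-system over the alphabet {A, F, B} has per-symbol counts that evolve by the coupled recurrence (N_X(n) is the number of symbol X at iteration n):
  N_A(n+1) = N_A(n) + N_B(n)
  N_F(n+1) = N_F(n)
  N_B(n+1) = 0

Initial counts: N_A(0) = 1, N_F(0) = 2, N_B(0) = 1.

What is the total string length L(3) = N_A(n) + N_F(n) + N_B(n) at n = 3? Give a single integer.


Answer: 4

Derivation:
Step 0: N_A=1, N_F=2, N_B=1, L=4
Step 1: N_A=2, N_F=2, N_B=0, L=4
Step 2: N_A=2, N_F=2, N_B=0, L=4
Step 3: N_A=2, N_F=2, N_B=0, L=4


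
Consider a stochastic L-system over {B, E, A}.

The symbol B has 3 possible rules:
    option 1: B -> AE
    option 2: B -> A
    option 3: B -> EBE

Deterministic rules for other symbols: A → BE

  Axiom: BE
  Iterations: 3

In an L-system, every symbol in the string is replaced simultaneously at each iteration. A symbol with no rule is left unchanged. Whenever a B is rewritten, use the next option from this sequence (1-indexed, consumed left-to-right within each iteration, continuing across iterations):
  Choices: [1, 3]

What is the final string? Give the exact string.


Answer: EBEEEE

Derivation:
Step 0: BE
Step 1: AEE  (used choices [1])
Step 2: BEEE  (used choices [])
Step 3: EBEEEE  (used choices [3])


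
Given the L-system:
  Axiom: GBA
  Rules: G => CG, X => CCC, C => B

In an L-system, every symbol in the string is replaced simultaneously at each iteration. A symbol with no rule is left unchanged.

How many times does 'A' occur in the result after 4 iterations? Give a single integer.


Step 0: GBA  (1 'A')
Step 1: CGBA  (1 'A')
Step 2: BCGBA  (1 'A')
Step 3: BBCGBA  (1 'A')
Step 4: BBBCGBA  (1 'A')

Answer: 1


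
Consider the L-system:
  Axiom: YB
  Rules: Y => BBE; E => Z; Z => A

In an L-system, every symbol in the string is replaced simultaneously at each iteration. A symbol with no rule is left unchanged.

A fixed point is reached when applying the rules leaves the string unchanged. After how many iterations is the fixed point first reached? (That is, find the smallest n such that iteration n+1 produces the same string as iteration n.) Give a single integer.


Step 0: YB
Step 1: BBEB
Step 2: BBZB
Step 3: BBAB
Step 4: BBAB  (unchanged — fixed point at step 3)

Answer: 3


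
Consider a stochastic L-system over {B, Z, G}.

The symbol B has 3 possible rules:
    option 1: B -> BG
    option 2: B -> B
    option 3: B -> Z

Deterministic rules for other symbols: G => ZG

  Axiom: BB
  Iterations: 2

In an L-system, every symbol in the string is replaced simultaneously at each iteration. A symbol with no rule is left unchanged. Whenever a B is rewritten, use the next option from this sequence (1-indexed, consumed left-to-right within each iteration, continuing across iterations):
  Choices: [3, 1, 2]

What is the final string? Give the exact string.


Step 0: BB
Step 1: ZBG  (used choices [3, 1])
Step 2: ZBZG  (used choices [2])

Answer: ZBZG


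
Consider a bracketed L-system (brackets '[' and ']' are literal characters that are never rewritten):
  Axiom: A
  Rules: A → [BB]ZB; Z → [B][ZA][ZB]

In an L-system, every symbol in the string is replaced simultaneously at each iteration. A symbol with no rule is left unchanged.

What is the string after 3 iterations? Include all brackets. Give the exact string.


Answer: [BB][B][[B][ZA][ZB][BB]ZB][[B][ZA][ZB]B]B

Derivation:
Step 0: A
Step 1: [BB]ZB
Step 2: [BB][B][ZA][ZB]B
Step 3: [BB][B][[B][ZA][ZB][BB]ZB][[B][ZA][ZB]B]B


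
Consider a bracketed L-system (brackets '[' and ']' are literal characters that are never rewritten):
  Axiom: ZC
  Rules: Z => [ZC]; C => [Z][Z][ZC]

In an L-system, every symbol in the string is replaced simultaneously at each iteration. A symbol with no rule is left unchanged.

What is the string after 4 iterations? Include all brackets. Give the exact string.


Answer: [[[[ZC][Z][Z][ZC]][[ZC]][[ZC]][[ZC][Z][Z][ZC]]][[[ZC][Z][Z][ZC]]][[[ZC][Z][Z][ZC]]][[[ZC][Z][Z][ZC]][[ZC]][[ZC]][[ZC][Z][Z][ZC]]]][[[[ZC][Z][Z][ZC]][[ZC]][[ZC]][[ZC][Z][Z][ZC]]]][[[[ZC][Z][Z][ZC]][[ZC]][[ZC]][[ZC][Z][Z][ZC]]]][[[[ZC][Z][Z][ZC]][[ZC]][[ZC]][[ZC][Z][Z][ZC]]][[[ZC][Z][Z][ZC]]][[[ZC][Z][Z][ZC]]][[[ZC][Z][Z][ZC]][[ZC]][[ZC]][[ZC][Z][Z][ZC]]]]

Derivation:
Step 0: ZC
Step 1: [ZC][Z][Z][ZC]
Step 2: [[ZC][Z][Z][ZC]][[ZC]][[ZC]][[ZC][Z][Z][ZC]]
Step 3: [[[ZC][Z][Z][ZC]][[ZC]][[ZC]][[ZC][Z][Z][ZC]]][[[ZC][Z][Z][ZC]]][[[ZC][Z][Z][ZC]]][[[ZC][Z][Z][ZC]][[ZC]][[ZC]][[ZC][Z][Z][ZC]]]
Step 4: [[[[ZC][Z][Z][ZC]][[ZC]][[ZC]][[ZC][Z][Z][ZC]]][[[ZC][Z][Z][ZC]]][[[ZC][Z][Z][ZC]]][[[ZC][Z][Z][ZC]][[ZC]][[ZC]][[ZC][Z][Z][ZC]]]][[[[ZC][Z][Z][ZC]][[ZC]][[ZC]][[ZC][Z][Z][ZC]]]][[[[ZC][Z][Z][ZC]][[ZC]][[ZC]][[ZC][Z][Z][ZC]]]][[[[ZC][Z][Z][ZC]][[ZC]][[ZC]][[ZC][Z][Z][ZC]]][[[ZC][Z][Z][ZC]]][[[ZC][Z][Z][ZC]]][[[ZC][Z][Z][ZC]][[ZC]][[ZC]][[ZC][Z][Z][ZC]]]]


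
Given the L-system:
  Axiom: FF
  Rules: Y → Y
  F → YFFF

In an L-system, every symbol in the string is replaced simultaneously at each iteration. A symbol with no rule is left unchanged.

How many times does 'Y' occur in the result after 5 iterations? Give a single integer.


Step 0: FF  (0 'Y')
Step 1: YFFFYFFF  (2 'Y')
Step 2: YYFFFYFFFYFFFYYFFFYFFFYFFF  (8 'Y')
Step 3: YYYFFFYFFFYFFFYYFFFYFFFYFFFYYFFFYFFFYFFFYYYFFFYFFFYFFFYYFFFYFFFYFFFYYFFFYFFFYFFF  (26 'Y')
Step 4: YYYYFFFYFFFYFFFYYFFFYFFFYFFFYYFFFYFFFYFFFYYYFFFYFFFYFFFYYFFFYFFFYFFFYYFFFYFFFYFFFYYYFFFYFFFYFFFYYFFFYFFFYFFFYYFFFYFFFYFFFYYYYFFFYFFFYFFFYYFFFYFFFYFFFYYFFFYFFFYFFFYYYFFFYFFFYFFFYYFFFYFFFYFFFYYFFFYFFFYFFFYYYFFFYFFFYFFFYYFFFYFFFYFFFYYFFFYFFFYFFF  (80 'Y')
Step 5: YYYYYFFFYFFFYFFFYYFFFYFFFYFFFYYFFFYFFFYFFFYYYFFFYFFFYFFFYYFFFYFFFYFFFYYFFFYFFFYFFFYYYFFFYFFFYFFFYYFFFYFFFYFFFYYFFFYFFFYFFFYYYYFFFYFFFYFFFYYFFFYFFFYFFFYYFFFYFFFYFFFYYYFFFYFFFYFFFYYFFFYFFFYFFFYYFFFYFFFYFFFYYYFFFYFFFYFFFYYFFFYFFFYFFFYYFFFYFFFYFFFYYYYFFFYFFFYFFFYYFFFYFFFYFFFYYFFFYFFFYFFFYYYFFFYFFFYFFFYYFFFYFFFYFFFYYFFFYFFFYFFFYYYFFFYFFFYFFFYYFFFYFFFYFFFYYFFFYFFFYFFFYYYYYFFFYFFFYFFFYYFFFYFFFYFFFYYFFFYFFFYFFFYYYFFFYFFFYFFFYYFFFYFFFYFFFYYFFFYFFFYFFFYYYFFFYFFFYFFFYYFFFYFFFYFFFYYFFFYFFFYFFFYYYYFFFYFFFYFFFYYFFFYFFFYFFFYYFFFYFFFYFFFYYYFFFYFFFYFFFYYFFFYFFFYFFFYYFFFYFFFYFFFYYYFFFYFFFYFFFYYFFFYFFFYFFFYYFFFYFFFYFFFYYYYFFFYFFFYFFFYYFFFYFFFYFFFYYFFFYFFFYFFFYYYFFFYFFFYFFFYYFFFYFFFYFFFYYFFFYFFFYFFFYYYFFFYFFFYFFFYYFFFYFFFYFFFYYFFFYFFFYFFF  (242 'Y')

Answer: 242


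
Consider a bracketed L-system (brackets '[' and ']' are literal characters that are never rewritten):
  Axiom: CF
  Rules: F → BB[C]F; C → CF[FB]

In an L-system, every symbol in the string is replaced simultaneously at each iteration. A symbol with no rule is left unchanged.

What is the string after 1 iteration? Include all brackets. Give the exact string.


Answer: CF[FB]BB[C]F

Derivation:
Step 0: CF
Step 1: CF[FB]BB[C]F


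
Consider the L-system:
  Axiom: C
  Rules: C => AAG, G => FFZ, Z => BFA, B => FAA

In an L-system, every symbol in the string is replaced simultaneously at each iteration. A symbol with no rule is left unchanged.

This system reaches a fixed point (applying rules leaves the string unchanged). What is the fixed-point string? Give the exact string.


Answer: AAFFFAAFA

Derivation:
Step 0: C
Step 1: AAG
Step 2: AAFFZ
Step 3: AAFFBFA
Step 4: AAFFFAAFA
Step 5: AAFFFAAFA  (unchanged — fixed point at step 4)


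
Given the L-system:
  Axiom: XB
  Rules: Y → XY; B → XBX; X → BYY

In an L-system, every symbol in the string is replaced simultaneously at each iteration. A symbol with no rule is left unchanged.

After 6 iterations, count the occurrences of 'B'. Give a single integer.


Step 0: XB  (1 'B')
Step 1: BYYXBX  (2 'B')
Step 2: XBXXYXYBYYXBXBYY  (4 'B')
Step 3: BYYXBXBYYBYYXYBYYXYXBXXYXYBYYXBXBYYXBXXYXY  (10 'B')
Step 4: XBXXYXYBYYXBXBYYXBXXYXYXBXXYXYBYYXYXBXXYXYBYYXYBYYXBXBYYBYYXYBYYXYXBXXYXYBYYXBXBYYXBXXYXYBYYXBXBYYBYYXYBYYXY  (24 'B')
Step 5: BYYXBXBYYBYYXYBYYXYXBXXYXYBYYXBXBYYXBXXYXYBYYXBXBYYBYYXYBYYXYBYYXBXBYYBYYXYBYYXYXBXXYXYBYYXYBYYXBXBYYBYYXYBYYXYXBXXYXYBYYXYXBXXYXYBYYXBXBYYXBXXYXYXBXXYXYBYYXYXBXXYXYBYYXYBYYXBXBYYBYYXYBYYXYXBXXYXYBYYXBXBYYXBXXYXYBYYXBXBYYBYYXYBYYXYXBXXYXYBYYXBXBYYXBXXYXYXBXXYXYBYYXYXBXXYXYBYYXY  (62 'B')
Step 6: XBXXYXYBYYXBXBYYXBXXYXYXBXXYXYBYYXYXBXXYXYBYYXYBYYXBXBYYBYYXYBYYXYXBXXYXYBYYXBXBYYXBXXYXYBYYXBXBYYBYYXYBYYXYXBXXYXYBYYXBXBYYXBXXYXYXBXXYXYBYYXYXBXXYXYBYYXYXBXXYXYBYYXBXBYYXBXXYXYXBXXYXYBYYXYXBXXYXYBYYXYBYYXBXBYYBYYXYBYYXYXBXXYXYBYYXYXBXXYXYBYYXBXBYYXBXXYXYXBXXYXYBYYXYXBXXYXYBYYXYBYYXBXBYYBYYXYBYYXYXBXXYXYBYYXYBYYXBXBYYBYYXYBYYXYXBXXYXYBYYXBXBYYXBXXYXYBYYXBXBYYBYYXYBYYXYBYYXBXBYYBYYXYBYYXYXBXXYXYBYYXYBYYXBXBYYBYYXYBYYXYXBXXYXYBYYXYXBXXYXYBYYXBXBYYXBXXYXYXBXXYXYBYYXYXBXXYXYBYYXYBYYXBXBYYBYYXYBYYXYXBXXYXYBYYXBXBYYXBXXYXYBYYXBXBYYBYYXYBYYXYXBXXYXYBYYXBXBYYXBXXYXYXBXXYXYBYYXYXBXXYXYBYYXYBYYXBXBYYBYYXYBYYXYXBXXYXYBYYXBXBYYXBXXYXYBYYXBXBYYBYYXYBYYXYBYYXBXBYYBYYXYBYYXYXBXXYXYBYYXYBYYXBXBYYBYYXYBYYXYXBXXYXYBYYXY  (156 'B')

Answer: 156


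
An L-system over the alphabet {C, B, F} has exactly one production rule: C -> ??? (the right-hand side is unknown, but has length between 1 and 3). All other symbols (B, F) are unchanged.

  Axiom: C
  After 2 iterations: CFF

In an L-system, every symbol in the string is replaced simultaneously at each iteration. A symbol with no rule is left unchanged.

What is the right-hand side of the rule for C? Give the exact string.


Answer: CF

Derivation:
Trying C -> CF:
  Step 0: C
  Step 1: CF
  Step 2: CFF
Matches the given result.


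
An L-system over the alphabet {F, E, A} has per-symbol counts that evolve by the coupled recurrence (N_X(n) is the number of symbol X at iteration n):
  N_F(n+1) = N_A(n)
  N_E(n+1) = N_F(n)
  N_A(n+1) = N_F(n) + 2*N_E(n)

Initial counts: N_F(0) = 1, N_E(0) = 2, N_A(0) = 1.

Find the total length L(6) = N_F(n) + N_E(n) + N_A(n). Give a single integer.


Step 0: N_F=1, N_E=2, N_A=1, L=4
Step 1: N_F=1, N_E=1, N_A=5, L=7
Step 2: N_F=5, N_E=1, N_A=3, L=9
Step 3: N_F=3, N_E=5, N_A=7, L=15
Step 4: N_F=7, N_E=3, N_A=13, L=23
Step 5: N_F=13, N_E=7, N_A=13, L=33
Step 6: N_F=13, N_E=13, N_A=27, L=53

Answer: 53


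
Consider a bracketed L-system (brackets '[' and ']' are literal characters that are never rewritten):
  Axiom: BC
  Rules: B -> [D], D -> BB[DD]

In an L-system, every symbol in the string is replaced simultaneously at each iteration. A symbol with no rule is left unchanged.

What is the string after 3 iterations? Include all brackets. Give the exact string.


Step 0: BC
Step 1: [D]C
Step 2: [BB[DD]]C
Step 3: [[D][D][BB[DD]BB[DD]]]C

Answer: [[D][D][BB[DD]BB[DD]]]C


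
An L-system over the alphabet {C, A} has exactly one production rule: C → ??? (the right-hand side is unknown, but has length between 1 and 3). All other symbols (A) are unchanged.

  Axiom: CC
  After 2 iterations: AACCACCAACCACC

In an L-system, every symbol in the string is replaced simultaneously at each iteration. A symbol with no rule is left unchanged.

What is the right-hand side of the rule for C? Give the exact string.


Trying C → ACC:
  Step 0: CC
  Step 1: ACCACC
  Step 2: AACCACCAACCACC
Matches the given result.

Answer: ACC


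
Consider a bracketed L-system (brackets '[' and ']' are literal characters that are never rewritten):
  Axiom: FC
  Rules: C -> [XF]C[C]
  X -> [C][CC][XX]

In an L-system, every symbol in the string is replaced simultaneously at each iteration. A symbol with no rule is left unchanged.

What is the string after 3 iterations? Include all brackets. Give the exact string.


Answer: F[[[XF]C[C]][[XF]C[C][XF]C[C]][[C][CC][XX][C][CC][XX]]F][[C][CC][XX]F][XF]C[C][[XF]C[C]][[[C][CC][XX]F][XF]C[C][[XF]C[C]]]

Derivation:
Step 0: FC
Step 1: F[XF]C[C]
Step 2: F[[C][CC][XX]F][XF]C[C][[XF]C[C]]
Step 3: F[[[XF]C[C]][[XF]C[C][XF]C[C]][[C][CC][XX][C][CC][XX]]F][[C][CC][XX]F][XF]C[C][[XF]C[C]][[[C][CC][XX]F][XF]C[C][[XF]C[C]]]


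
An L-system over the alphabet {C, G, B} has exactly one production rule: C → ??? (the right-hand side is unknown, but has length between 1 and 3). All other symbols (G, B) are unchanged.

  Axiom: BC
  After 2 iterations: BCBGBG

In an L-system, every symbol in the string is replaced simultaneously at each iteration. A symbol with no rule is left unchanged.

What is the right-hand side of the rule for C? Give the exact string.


Trying C → CBG:
  Step 0: BC
  Step 1: BCBG
  Step 2: BCBGBG
Matches the given result.

Answer: CBG


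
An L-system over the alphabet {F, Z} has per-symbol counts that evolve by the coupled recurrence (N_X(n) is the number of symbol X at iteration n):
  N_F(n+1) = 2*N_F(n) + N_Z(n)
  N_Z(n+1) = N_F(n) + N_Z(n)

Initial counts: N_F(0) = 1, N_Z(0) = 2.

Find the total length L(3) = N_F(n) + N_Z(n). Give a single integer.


Answer: 47

Derivation:
Step 0: N_F=1, N_Z=2, L=3
Step 1: N_F=4, N_Z=3, L=7
Step 2: N_F=11, N_Z=7, L=18
Step 3: N_F=29, N_Z=18, L=47


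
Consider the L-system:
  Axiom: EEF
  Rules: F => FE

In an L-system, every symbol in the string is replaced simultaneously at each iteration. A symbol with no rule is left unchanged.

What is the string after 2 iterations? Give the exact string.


Step 0: EEF
Step 1: EEFE
Step 2: EEFEE

Answer: EEFEE


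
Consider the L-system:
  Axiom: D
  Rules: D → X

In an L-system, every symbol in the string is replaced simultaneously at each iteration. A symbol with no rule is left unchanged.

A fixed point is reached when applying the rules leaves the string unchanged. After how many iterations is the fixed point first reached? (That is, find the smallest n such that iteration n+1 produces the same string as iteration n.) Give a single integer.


Answer: 1

Derivation:
Step 0: D
Step 1: X
Step 2: X  (unchanged — fixed point at step 1)


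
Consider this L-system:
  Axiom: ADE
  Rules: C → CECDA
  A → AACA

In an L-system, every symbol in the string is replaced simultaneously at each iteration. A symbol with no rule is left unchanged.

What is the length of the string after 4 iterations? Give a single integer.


Step 0: length = 3
Step 1: length = 6
Step 2: length = 19
Step 3: length = 69
Step 4: length = 254

Answer: 254


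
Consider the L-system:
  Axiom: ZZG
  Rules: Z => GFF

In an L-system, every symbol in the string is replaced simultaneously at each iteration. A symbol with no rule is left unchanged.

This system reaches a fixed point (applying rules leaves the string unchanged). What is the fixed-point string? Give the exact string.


Step 0: ZZG
Step 1: GFFGFFG
Step 2: GFFGFFG  (unchanged — fixed point at step 1)

Answer: GFFGFFG


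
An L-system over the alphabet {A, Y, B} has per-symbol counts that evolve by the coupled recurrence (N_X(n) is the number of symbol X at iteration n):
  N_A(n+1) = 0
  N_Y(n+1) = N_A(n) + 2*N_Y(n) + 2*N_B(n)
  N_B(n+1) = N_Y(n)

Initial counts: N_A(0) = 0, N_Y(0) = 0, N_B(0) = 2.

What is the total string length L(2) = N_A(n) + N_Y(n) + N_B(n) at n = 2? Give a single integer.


Step 0: N_A=0, N_Y=0, N_B=2, L=2
Step 1: N_A=0, N_Y=4, N_B=0, L=4
Step 2: N_A=0, N_Y=8, N_B=4, L=12

Answer: 12


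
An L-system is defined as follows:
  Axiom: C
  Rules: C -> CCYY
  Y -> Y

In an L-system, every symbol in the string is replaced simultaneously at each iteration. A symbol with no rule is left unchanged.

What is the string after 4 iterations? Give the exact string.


Step 0: C
Step 1: CCYY
Step 2: CCYYCCYYYY
Step 3: CCYYCCYYYYCCYYCCYYYYYY
Step 4: CCYYCCYYYYCCYYCCYYYYYYCCYYCCYYYYCCYYCCYYYYYYYY

Answer: CCYYCCYYYYCCYYCCYYYYYYCCYYCCYYYYCCYYCCYYYYYYYY


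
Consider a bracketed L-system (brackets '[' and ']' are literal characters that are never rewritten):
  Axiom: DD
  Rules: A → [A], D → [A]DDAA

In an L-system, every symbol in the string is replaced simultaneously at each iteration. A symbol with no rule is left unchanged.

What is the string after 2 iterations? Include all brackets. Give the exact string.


Step 0: DD
Step 1: [A]DDAA[A]DDAA
Step 2: [[A]][A]DDAA[A]DDAA[A][A][[A]][A]DDAA[A]DDAA[A][A]

Answer: [[A]][A]DDAA[A]DDAA[A][A][[A]][A]DDAA[A]DDAA[A][A]


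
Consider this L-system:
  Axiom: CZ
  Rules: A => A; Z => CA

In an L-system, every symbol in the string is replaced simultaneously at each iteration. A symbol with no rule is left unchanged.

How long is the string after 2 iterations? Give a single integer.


Step 0: length = 2
Step 1: length = 3
Step 2: length = 3

Answer: 3


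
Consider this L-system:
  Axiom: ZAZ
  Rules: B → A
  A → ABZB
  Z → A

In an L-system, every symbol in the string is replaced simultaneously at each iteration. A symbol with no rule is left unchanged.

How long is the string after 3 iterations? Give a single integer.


Answer: 33

Derivation:
Step 0: length = 3
Step 1: length = 6
Step 2: length = 15
Step 3: length = 33


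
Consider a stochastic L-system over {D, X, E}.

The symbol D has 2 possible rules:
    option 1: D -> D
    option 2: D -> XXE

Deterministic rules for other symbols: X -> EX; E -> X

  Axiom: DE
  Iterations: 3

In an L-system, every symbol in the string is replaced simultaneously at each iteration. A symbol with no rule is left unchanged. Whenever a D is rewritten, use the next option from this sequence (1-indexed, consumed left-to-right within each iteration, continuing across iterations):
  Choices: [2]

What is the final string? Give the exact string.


Answer: XEXXEXEXXEX

Derivation:
Step 0: DE
Step 1: XXEX  (used choices [2])
Step 2: EXEXXEX  (used choices [])
Step 3: XEXXEXEXXEX  (used choices [])


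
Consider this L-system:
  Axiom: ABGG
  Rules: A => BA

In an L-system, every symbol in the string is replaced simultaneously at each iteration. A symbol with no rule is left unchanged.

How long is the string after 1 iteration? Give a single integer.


Step 0: length = 4
Step 1: length = 5

Answer: 5


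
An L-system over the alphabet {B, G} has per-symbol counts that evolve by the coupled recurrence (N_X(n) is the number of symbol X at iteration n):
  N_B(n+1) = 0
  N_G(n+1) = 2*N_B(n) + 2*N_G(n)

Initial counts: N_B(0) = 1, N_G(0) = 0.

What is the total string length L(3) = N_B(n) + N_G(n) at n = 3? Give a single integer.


Step 0: N_B=1, N_G=0, L=1
Step 1: N_B=0, N_G=2, L=2
Step 2: N_B=0, N_G=4, L=4
Step 3: N_B=0, N_G=8, L=8

Answer: 8


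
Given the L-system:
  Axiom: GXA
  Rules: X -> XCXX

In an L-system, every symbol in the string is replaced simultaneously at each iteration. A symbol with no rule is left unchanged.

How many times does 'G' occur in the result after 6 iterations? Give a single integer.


Answer: 1

Derivation:
Step 0: length=3, 'G' count=1
Step 1: length=6, 'G' count=1
Step 2: length=15, 'G' count=1
Step 3: length=42, 'G' count=1
Step 4: length=123, 'G' count=1
Step 5: length=366, 'G' count=1
Step 6: length=1095, 'G' count=1
Final string: GXCXXCXCXXXCXXCXCXXCXCXXXCXXXCXXCXCXXXCXXCXCXXCXCXXXCXXCXCXXCXCXXXCXXXCXXCXCXXXCXXXCXXCXCXXXCXXCXCXXCXCXXXCXXXCXXCXCXXXCXXCXCXXCXCXXXCXXCXCXXCXCXXXCXXXCXXCXCXXXCXXCXCXXCXCXXXCXXCXCXXCXCXXXCXXXCXXCXCXXXCXXXCXXCXCXXXCXXCXCXXCXCXXXCXXXCXXCXCXXXCXXXCXXCXCXXXCXXCXCXXCXCXXXCXXXCXXCXCXXXCXXCXCXXCXCXXXCXXCXCXXCXCXXXCXXXCXXCXCXXXCXXXCXXCXCXXXCXXCXCXXCXCXXXCXXXCXXCXCXXXCXXCXCXXCXCXXXCXXCXCXXCXCXXXCXXXCXXCXCXXXCXXCXCXXCXCXXXCXXCXCXXCXCXXXCXXXCXXCXCXXXCXXXCXXCXCXXXCXXCXCXXCXCXXXCXXXCXXCXCXXXCXXCXCXXCXCXXXCXXCXCXXCXCXXXCXXXCXXCXCXXXCXXCXCXXCXCXXXCXXCXCXXCXCXXXCXXXCXXCXCXXXCXXXCXXCXCXXXCXXCXCXXCXCXXXCXXXCXXCXCXXXCXXXCXXCXCXXXCXXCXCXXCXCXXXCXXXCXXCXCXXXCXXCXCXXCXCXXXCXXCXCXXCXCXXXCXXXCXXCXCXXXCXXXCXXCXCXXXCXXCXCXXCXCXXXCXXXCXXCXCXXXCXXXCXXCXCXXXCXXCXCXXCXCXXXCXXXCXXCXCXXXCXXCXCXXCXCXXXCXXCXCXXCXCXXXCXXXCXXCXCXXXCXXXCXXCXCXXXCXXCXCXXCXCXXXCXXXCXXCXCXXXCXXCXCXXCXCXXXCXXCXCXXCXCXXXCXXXCXXCXCXXXCXXCXCXXCXCXXXCXXCXCXXCXCXXXCXXXCXXCXCXXXCXXXCXXCXCXXXCXXCXCXXCXCXXXCXXXCXXCXCXXXCXXXCXXCXCXXXCXXCXCXXCXCXXXCXXXCXXCXCXXXCXXCXCXXCXCXXXCXXCXCXXCXCXXXCXXXCXXCXCXXXCXXXCXXCXCXXXCXXCXCXXCXCXXXCXXXCXXCXCXXXCXXA


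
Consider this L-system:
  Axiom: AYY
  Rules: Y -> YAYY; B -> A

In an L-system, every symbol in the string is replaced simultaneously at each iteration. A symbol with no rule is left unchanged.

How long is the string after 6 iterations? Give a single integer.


Answer: 2187

Derivation:
Step 0: length = 3
Step 1: length = 9
Step 2: length = 27
Step 3: length = 81
Step 4: length = 243
Step 5: length = 729
Step 6: length = 2187


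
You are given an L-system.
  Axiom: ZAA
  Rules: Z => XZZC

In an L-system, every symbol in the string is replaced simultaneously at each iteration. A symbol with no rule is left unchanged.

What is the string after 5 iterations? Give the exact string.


Step 0: ZAA
Step 1: XZZCAA
Step 2: XXZZCXZZCCAA
Step 3: XXXZZCXZZCCXXZZCXZZCCCAA
Step 4: XXXXZZCXZZCCXXZZCXZZCCCXXXZZCXZZCCXXZZCXZZCCCCAA
Step 5: XXXXXZZCXZZCCXXZZCXZZCCCXXXZZCXZZCCXXZZCXZZCCCCXXXXZZCXZZCCXXZZCXZZCCCXXXZZCXZZCCXXZZCXZZCCCCCAA

Answer: XXXXXZZCXZZCCXXZZCXZZCCCXXXZZCXZZCCXXZZCXZZCCCCXXXXZZCXZZCCXXZZCXZZCCCXXXZZCXZZCCXXZZCXZZCCCCCAA


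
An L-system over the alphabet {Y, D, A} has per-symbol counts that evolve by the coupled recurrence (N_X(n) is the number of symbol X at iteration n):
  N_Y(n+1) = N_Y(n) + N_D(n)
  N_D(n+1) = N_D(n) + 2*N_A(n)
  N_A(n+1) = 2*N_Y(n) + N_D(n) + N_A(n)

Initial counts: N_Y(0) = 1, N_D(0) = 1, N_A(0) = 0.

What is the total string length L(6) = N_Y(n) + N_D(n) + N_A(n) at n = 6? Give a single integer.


Answer: 1458

Derivation:
Step 0: N_Y=1, N_D=1, N_A=0, L=2
Step 1: N_Y=2, N_D=1, N_A=3, L=6
Step 2: N_Y=3, N_D=7, N_A=8, L=18
Step 3: N_Y=10, N_D=23, N_A=21, L=54
Step 4: N_Y=33, N_D=65, N_A=64, L=162
Step 5: N_Y=98, N_D=193, N_A=195, L=486
Step 6: N_Y=291, N_D=583, N_A=584, L=1458


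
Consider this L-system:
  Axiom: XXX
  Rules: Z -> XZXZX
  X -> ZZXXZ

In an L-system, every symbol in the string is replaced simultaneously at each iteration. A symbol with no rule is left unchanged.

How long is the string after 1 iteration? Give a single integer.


Step 0: length = 3
Step 1: length = 15

Answer: 15


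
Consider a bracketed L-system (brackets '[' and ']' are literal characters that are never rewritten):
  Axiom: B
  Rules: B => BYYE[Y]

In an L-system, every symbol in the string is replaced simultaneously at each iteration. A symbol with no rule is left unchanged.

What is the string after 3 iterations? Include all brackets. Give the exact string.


Answer: BYYE[Y]YYE[Y]YYE[Y]

Derivation:
Step 0: B
Step 1: BYYE[Y]
Step 2: BYYE[Y]YYE[Y]
Step 3: BYYE[Y]YYE[Y]YYE[Y]


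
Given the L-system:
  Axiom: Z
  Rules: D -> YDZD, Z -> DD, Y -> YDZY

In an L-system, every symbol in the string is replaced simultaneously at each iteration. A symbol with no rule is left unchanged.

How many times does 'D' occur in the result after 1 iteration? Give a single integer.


Step 0: Z  (0 'D')
Step 1: DD  (2 'D')

Answer: 2


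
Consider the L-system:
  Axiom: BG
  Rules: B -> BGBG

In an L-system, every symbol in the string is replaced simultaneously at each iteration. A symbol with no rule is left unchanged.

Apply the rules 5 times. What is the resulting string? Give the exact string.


Step 0: BG
Step 1: BGBGG
Step 2: BGBGGBGBGGG
Step 3: BGBGGBGBGGGBGBGGBGBGGGG
Step 4: BGBGGBGBGGGBGBGGBGBGGGGBGBGGBGBGGGBGBGGBGBGGGGG
Step 5: BGBGGBGBGGGBGBGGBGBGGGGBGBGGBGBGGGBGBGGBGBGGGGGBGBGGBGBGGGBGBGGBGBGGGGBGBGGBGBGGGBGBGGBGBGGGGGG

Answer: BGBGGBGBGGGBGBGGBGBGGGGBGBGGBGBGGGBGBGGBGBGGGGGBGBGGBGBGGGBGBGGBGBGGGGBGBGGBGBGGGBGBGGBGBGGGGGG


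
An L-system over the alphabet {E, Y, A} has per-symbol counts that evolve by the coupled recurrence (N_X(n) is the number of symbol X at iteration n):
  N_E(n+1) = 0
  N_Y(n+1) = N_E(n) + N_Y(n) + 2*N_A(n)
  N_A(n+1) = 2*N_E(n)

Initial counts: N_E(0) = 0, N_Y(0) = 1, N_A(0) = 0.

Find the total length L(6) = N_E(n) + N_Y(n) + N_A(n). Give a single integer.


Answer: 1

Derivation:
Step 0: N_E=0, N_Y=1, N_A=0, L=1
Step 1: N_E=0, N_Y=1, N_A=0, L=1
Step 2: N_E=0, N_Y=1, N_A=0, L=1
Step 3: N_E=0, N_Y=1, N_A=0, L=1
Step 4: N_E=0, N_Y=1, N_A=0, L=1
Step 5: N_E=0, N_Y=1, N_A=0, L=1
Step 6: N_E=0, N_Y=1, N_A=0, L=1


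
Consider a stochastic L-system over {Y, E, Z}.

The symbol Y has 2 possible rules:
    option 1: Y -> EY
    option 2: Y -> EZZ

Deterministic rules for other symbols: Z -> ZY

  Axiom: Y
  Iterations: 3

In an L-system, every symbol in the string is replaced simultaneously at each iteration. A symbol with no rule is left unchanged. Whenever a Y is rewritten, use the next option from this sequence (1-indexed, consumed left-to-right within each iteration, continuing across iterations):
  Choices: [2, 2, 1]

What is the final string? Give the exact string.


Step 0: Y
Step 1: EZZ  (used choices [2])
Step 2: EZYZY  (used choices [])
Step 3: EZYEZZZYEY  (used choices [2, 1])

Answer: EZYEZZZYEY


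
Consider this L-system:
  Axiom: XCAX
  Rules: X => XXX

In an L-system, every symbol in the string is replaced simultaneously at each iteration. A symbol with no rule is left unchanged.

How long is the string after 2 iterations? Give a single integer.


Answer: 20

Derivation:
Step 0: length = 4
Step 1: length = 8
Step 2: length = 20


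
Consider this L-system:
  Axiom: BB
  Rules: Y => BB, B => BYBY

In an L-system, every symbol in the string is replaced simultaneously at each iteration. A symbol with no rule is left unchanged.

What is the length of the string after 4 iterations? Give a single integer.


Step 0: length = 2
Step 1: length = 8
Step 2: length = 24
Step 3: length = 80
Step 4: length = 256

Answer: 256


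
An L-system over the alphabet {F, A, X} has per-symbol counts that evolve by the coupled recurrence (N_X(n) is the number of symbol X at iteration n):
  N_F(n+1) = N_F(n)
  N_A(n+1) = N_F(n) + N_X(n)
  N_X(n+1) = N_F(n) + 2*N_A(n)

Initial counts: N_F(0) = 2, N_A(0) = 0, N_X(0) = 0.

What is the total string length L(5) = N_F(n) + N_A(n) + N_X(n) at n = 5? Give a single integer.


Step 0: N_F=2, N_A=0, N_X=0, L=2
Step 1: N_F=2, N_A=2, N_X=2, L=6
Step 2: N_F=2, N_A=4, N_X=6, L=12
Step 3: N_F=2, N_A=8, N_X=10, L=20
Step 4: N_F=2, N_A=12, N_X=18, L=32
Step 5: N_F=2, N_A=20, N_X=26, L=48

Answer: 48


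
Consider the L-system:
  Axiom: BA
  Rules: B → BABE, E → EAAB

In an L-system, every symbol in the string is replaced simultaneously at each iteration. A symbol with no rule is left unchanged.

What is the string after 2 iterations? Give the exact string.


Answer: BABEABABEEAABA

Derivation:
Step 0: BA
Step 1: BABEA
Step 2: BABEABABEEAABA


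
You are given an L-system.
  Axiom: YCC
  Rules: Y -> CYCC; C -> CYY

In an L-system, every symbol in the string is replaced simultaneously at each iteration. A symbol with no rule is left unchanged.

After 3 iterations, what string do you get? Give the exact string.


Answer: CYYCYCCCYCCCYYCYCCCYYCYYCYYCYCCCYCCCYYCYCCCYCCCYYCYCCCYCCCYYCYCCCYYCYYCYYCYCCCYYCYYCYYCYCCCYCCCYYCYCCCYYCYYCYYCYCCCYYCYY

Derivation:
Step 0: YCC
Step 1: CYCCCYYCYY
Step 2: CYYCYCCCYYCYYCYYCYCCCYCCCYYCYCCCYCC
Step 3: CYYCYCCCYCCCYYCYCCCYYCYYCYYCYCCCYCCCYYCYCCCYCCCYYCYCCCYCCCYYCYCCCYYCYYCYYCYCCCYYCYYCYYCYCCCYCCCYYCYCCCYYCYYCYYCYCCCYYCYY


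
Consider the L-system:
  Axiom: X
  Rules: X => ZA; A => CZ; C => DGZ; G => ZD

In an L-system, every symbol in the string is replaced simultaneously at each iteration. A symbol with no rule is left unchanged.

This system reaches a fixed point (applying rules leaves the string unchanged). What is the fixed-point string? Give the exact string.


Step 0: X
Step 1: ZA
Step 2: ZCZ
Step 3: ZDGZZ
Step 4: ZDZDZZ
Step 5: ZDZDZZ  (unchanged — fixed point at step 4)

Answer: ZDZDZZ


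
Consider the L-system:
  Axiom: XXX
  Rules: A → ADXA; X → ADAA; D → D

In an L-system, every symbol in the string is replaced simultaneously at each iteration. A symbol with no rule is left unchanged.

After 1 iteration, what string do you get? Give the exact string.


Step 0: XXX
Step 1: ADAAADAAADAA

Answer: ADAAADAAADAA


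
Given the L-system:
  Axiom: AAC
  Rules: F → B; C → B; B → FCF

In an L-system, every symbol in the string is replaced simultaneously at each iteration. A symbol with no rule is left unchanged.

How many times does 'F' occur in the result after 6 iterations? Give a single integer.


Step 0: AAC  (0 'F')
Step 1: AAB  (0 'F')
Step 2: AAFCF  (2 'F')
Step 3: AABBB  (0 'F')
Step 4: AAFCFFCFFCF  (6 'F')
Step 5: AABBBBBBBBB  (0 'F')
Step 6: AAFCFFCFFCFFCFFCFFCFFCFFCFFCF  (18 'F')

Answer: 18


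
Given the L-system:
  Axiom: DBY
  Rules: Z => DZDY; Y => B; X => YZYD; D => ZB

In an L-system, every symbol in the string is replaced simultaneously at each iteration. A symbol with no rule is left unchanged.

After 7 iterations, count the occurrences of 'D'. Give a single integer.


Answer: 42

Derivation:
Step 0: DBY  (1 'D')
Step 1: ZBBB  (0 'D')
Step 2: DZDYBBB  (2 'D')
Step 3: ZBDZDYZBBBBB  (2 'D')
Step 4: DZDYBZBDZDYZBBDZDYBBBBB  (6 'D')
Step 5: ZBDZDYZBBBDZDYBZBDZDYZBBDZDYBBZBDZDYZBBBBBBB  (10 'D')
Step 6: DZDYBZBDZDYZBBDZDYBBBZBDZDYZBBBDZDYBZBDZDYZBBDZDYBBZBDZDYZBBBBDZDYBZBDZDYZBBDZDYBBBBBBB  (22 'D')
Step 7: ZBDZDYZBBBDZDYBZBDZDYZBBDZDYBBZBDZDYZBBBBBDZDYBZBDZDYZBBDZDYBBBZBDZDYZBBBDZDYBZBDZDYZBBDZDYBBZBDZDYZBBBBDZDYBZBDZDYZBBDZDYBBBBZBDZDYZBBBDZDYBZBDZDYZBBDZDYBBZBDZDYZBBBBBBBBB  (42 'D')


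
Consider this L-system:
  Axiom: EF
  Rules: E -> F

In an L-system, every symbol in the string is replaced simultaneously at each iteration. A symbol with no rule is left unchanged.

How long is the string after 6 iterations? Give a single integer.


Answer: 2

Derivation:
Step 0: length = 2
Step 1: length = 2
Step 2: length = 2
Step 3: length = 2
Step 4: length = 2
Step 5: length = 2
Step 6: length = 2


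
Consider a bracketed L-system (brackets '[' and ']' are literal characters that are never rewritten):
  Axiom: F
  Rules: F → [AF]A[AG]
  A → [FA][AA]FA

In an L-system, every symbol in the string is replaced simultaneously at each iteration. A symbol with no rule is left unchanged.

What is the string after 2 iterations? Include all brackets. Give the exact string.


Step 0: F
Step 1: [AF]A[AG]
Step 2: [[FA][AA]FA[AF]A[AG]][FA][AA]FA[[FA][AA]FAG]

Answer: [[FA][AA]FA[AF]A[AG]][FA][AA]FA[[FA][AA]FAG]


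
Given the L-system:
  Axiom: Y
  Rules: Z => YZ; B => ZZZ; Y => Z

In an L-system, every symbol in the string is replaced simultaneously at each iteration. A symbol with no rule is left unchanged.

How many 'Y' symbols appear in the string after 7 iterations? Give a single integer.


Answer: 8

Derivation:
Step 0: Y  (1 'Y')
Step 1: Z  (0 'Y')
Step 2: YZ  (1 'Y')
Step 3: ZYZ  (1 'Y')
Step 4: YZZYZ  (2 'Y')
Step 5: ZYZYZZYZ  (3 'Y')
Step 6: YZZYZZYZYZZYZ  (5 'Y')
Step 7: ZYZYZZYZYZZYZZYZYZZYZ  (8 'Y')


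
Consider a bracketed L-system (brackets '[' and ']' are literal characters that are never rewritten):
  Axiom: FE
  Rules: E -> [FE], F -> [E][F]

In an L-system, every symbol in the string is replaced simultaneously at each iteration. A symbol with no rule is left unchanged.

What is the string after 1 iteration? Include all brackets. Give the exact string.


Answer: [E][F][FE]

Derivation:
Step 0: FE
Step 1: [E][F][FE]


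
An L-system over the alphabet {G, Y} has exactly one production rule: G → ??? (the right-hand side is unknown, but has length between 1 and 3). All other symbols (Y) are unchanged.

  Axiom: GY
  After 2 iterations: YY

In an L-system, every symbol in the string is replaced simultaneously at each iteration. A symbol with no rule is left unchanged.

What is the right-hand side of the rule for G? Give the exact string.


Answer: Y

Derivation:
Trying G → Y:
  Step 0: GY
  Step 1: YY
  Step 2: YY
Matches the given result.


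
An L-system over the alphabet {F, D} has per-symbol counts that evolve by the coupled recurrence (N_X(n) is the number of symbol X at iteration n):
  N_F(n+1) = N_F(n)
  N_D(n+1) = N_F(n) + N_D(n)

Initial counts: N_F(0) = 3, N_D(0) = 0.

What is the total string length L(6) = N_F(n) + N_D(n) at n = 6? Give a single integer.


Step 0: N_F=3, N_D=0, L=3
Step 1: N_F=3, N_D=3, L=6
Step 2: N_F=3, N_D=6, L=9
Step 3: N_F=3, N_D=9, L=12
Step 4: N_F=3, N_D=12, L=15
Step 5: N_F=3, N_D=15, L=18
Step 6: N_F=3, N_D=18, L=21

Answer: 21


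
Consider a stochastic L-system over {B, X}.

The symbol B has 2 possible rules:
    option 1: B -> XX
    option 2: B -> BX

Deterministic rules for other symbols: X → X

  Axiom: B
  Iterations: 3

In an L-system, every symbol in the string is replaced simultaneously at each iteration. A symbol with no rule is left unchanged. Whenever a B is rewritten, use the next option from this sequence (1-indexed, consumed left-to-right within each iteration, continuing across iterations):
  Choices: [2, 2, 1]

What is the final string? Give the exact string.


Answer: XXXX

Derivation:
Step 0: B
Step 1: BX  (used choices [2])
Step 2: BXX  (used choices [2])
Step 3: XXXX  (used choices [1])


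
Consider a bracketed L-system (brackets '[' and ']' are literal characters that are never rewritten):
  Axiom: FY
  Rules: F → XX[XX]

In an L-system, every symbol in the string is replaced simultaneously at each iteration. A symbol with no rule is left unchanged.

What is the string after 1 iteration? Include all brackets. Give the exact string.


Step 0: FY
Step 1: XX[XX]Y

Answer: XX[XX]Y


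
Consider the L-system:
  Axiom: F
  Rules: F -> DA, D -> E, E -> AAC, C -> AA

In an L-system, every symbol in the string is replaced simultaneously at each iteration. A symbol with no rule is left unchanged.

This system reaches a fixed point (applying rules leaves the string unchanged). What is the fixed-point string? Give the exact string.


Answer: AAAAA

Derivation:
Step 0: F
Step 1: DA
Step 2: EA
Step 3: AACA
Step 4: AAAAA
Step 5: AAAAA  (unchanged — fixed point at step 4)


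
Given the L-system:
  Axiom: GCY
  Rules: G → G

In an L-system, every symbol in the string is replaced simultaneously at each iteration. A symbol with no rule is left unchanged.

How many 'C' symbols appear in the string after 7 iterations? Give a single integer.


Step 0: GCY  (1 'C')
Step 1: GCY  (1 'C')
Step 2: GCY  (1 'C')
Step 3: GCY  (1 'C')
Step 4: GCY  (1 'C')
Step 5: GCY  (1 'C')
Step 6: GCY  (1 'C')
Step 7: GCY  (1 'C')

Answer: 1


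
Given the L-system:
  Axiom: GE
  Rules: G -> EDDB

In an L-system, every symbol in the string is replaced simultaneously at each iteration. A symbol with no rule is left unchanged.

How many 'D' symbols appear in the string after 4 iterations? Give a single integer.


Step 0: GE  (0 'D')
Step 1: EDDBE  (2 'D')
Step 2: EDDBE  (2 'D')
Step 3: EDDBE  (2 'D')
Step 4: EDDBE  (2 'D')

Answer: 2
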